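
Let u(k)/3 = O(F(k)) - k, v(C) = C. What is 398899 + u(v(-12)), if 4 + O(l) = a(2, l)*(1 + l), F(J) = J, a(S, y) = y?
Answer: 399319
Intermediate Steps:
O(l) = -4 + l*(1 + l)
u(k) = -12 + 3*k² (u(k) = 3*((-4 + k + k²) - k) = 3*(-4 + k²) = -12 + 3*k²)
398899 + u(v(-12)) = 398899 + (-12 + 3*(-12)²) = 398899 + (-12 + 3*144) = 398899 + (-12 + 432) = 398899 + 420 = 399319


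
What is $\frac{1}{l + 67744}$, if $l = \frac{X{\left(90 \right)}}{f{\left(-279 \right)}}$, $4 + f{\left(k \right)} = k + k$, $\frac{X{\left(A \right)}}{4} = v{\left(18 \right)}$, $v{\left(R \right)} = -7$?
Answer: $\frac{281}{19036078} \approx 1.4761 \cdot 10^{-5}$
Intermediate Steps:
$X{\left(A \right)} = -28$ ($X{\left(A \right)} = 4 \left(-7\right) = -28$)
$f{\left(k \right)} = -4 + 2 k$ ($f{\left(k \right)} = -4 + \left(k + k\right) = -4 + 2 k$)
$l = \frac{14}{281}$ ($l = - \frac{28}{-4 + 2 \left(-279\right)} = - \frac{28}{-4 - 558} = - \frac{28}{-562} = \left(-28\right) \left(- \frac{1}{562}\right) = \frac{14}{281} \approx 0.049822$)
$\frac{1}{l + 67744} = \frac{1}{\frac{14}{281} + 67744} = \frac{1}{\frac{19036078}{281}} = \frac{281}{19036078}$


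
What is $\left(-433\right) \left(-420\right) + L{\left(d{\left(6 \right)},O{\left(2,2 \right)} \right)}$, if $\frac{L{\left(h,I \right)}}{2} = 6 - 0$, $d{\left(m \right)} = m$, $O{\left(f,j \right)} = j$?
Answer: $181872$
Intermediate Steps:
$L{\left(h,I \right)} = 12$ ($L{\left(h,I \right)} = 2 \left(6 - 0\right) = 2 \left(6 + 0\right) = 2 \cdot 6 = 12$)
$\left(-433\right) \left(-420\right) + L{\left(d{\left(6 \right)},O{\left(2,2 \right)} \right)} = \left(-433\right) \left(-420\right) + 12 = 181860 + 12 = 181872$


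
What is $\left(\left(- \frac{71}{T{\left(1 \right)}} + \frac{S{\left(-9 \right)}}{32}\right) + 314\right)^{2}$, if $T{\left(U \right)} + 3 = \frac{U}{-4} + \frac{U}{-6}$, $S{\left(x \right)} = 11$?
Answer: $\frac{193321140489}{1721344} \approx 1.1231 \cdot 10^{5}$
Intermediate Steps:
$T{\left(U \right)} = -3 - \frac{5 U}{12}$ ($T{\left(U \right)} = -3 + \left(\frac{U}{-4} + \frac{U}{-6}\right) = -3 + \left(U \left(- \frac{1}{4}\right) + U \left(- \frac{1}{6}\right)\right) = -3 - \frac{5 U}{12}$)
$\left(\left(- \frac{71}{T{\left(1 \right)}} + \frac{S{\left(-9 \right)}}{32}\right) + 314\right)^{2} = \left(\left(- \frac{71}{-3 - \frac{5}{12}} + \frac{11}{32}\right) + 314\right)^{2} = \left(\left(- \frac{71}{-3 - \frac{5}{12}} + 11 \cdot \frac{1}{32}\right) + 314\right)^{2} = \left(\left(- \frac{71}{- \frac{41}{12}} + \frac{11}{32}\right) + 314\right)^{2} = \left(\left(\left(-71\right) \left(- \frac{12}{41}\right) + \frac{11}{32}\right) + 314\right)^{2} = \left(\left(\frac{852}{41} + \frac{11}{32}\right) + 314\right)^{2} = \left(\frac{27715}{1312} + 314\right)^{2} = \left(\frac{439683}{1312}\right)^{2} = \frac{193321140489}{1721344}$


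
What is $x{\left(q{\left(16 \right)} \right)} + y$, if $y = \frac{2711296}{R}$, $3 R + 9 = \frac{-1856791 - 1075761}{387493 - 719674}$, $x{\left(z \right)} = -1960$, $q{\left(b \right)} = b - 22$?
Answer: $- \frac{2702034920648}{57077} \approx -4.734 \cdot 10^{7}$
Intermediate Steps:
$q{\left(b \right)} = -22 + b$
$R = - \frac{57077}{996543}$ ($R = -3 + \frac{\left(-1856791 - 1075761\right) \frac{1}{387493 - 719674}}{3} = -3 + \frac{\left(-2932552\right) \frac{1}{-332181}}{3} = -3 + \frac{\left(-2932552\right) \left(- \frac{1}{332181}\right)}{3} = -3 + \frac{1}{3} \cdot \frac{2932552}{332181} = -3 + \frac{2932552}{996543} = - \frac{57077}{996543} \approx -0.057275$)
$y = - \frac{2701923049728}{57077}$ ($y = \frac{2711296}{- \frac{57077}{996543}} = 2711296 \left(- \frac{996543}{57077}\right) = - \frac{2701923049728}{57077} \approx -4.7338 \cdot 10^{7}$)
$x{\left(q{\left(16 \right)} \right)} + y = -1960 - \frac{2701923049728}{57077} = - \frac{2702034920648}{57077}$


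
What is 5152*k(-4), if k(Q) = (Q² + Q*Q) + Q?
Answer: 144256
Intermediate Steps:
k(Q) = Q + 2*Q² (k(Q) = (Q² + Q²) + Q = 2*Q² + Q = Q + 2*Q²)
5152*k(-4) = 5152*(-4*(1 + 2*(-4))) = 5152*(-4*(1 - 8)) = 5152*(-4*(-7)) = 5152*28 = 144256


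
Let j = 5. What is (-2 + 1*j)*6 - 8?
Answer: 10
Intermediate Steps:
(-2 + 1*j)*6 - 8 = (-2 + 1*5)*6 - 8 = (-2 + 5)*6 - 8 = 3*6 - 8 = 18 - 8 = 10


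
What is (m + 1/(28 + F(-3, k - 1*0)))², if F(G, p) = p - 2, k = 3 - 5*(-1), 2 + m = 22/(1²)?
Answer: 463761/1156 ≈ 401.18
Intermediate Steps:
m = 20 (m = -2 + 22/(1²) = -2 + 22/1 = -2 + 22*1 = -2 + 22 = 20)
k = 8 (k = 3 + 5 = 8)
F(G, p) = -2 + p
(m + 1/(28 + F(-3, k - 1*0)))² = (20 + 1/(28 + (-2 + (8 - 1*0))))² = (20 + 1/(28 + (-2 + (8 + 0))))² = (20 + 1/(28 + (-2 + 8)))² = (20 + 1/(28 + 6))² = (20 + 1/34)² = (681/34)² = 463761/1156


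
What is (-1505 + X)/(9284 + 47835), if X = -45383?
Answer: -46888/57119 ≈ -0.82088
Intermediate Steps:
(-1505 + X)/(9284 + 47835) = (-1505 - 45383)/(9284 + 47835) = -46888/57119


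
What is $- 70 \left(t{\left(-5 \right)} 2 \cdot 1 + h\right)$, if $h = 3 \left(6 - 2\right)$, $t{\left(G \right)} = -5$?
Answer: $-140$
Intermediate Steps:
$h = 12$ ($h = 3 \cdot 4 = 12$)
$- 70 \left(t{\left(-5 \right)} 2 \cdot 1 + h\right) = - 70 \left(- 5 \cdot 2 \cdot 1 + 12\right) = - 70 \left(\left(-5\right) 2 + 12\right) = - 70 \left(-10 + 12\right) = \left(-70\right) 2 = -140$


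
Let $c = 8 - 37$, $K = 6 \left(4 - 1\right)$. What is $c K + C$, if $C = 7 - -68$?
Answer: $-447$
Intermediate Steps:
$C = 75$ ($C = 7 + 68 = 75$)
$K = 18$ ($K = 6 \cdot 3 = 18$)
$c = -29$ ($c = 8 - 37 = -29$)
$c K + C = \left(-29\right) 18 + 75 = -522 + 75 = -447$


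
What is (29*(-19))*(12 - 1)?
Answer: -6061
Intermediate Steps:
(29*(-19))*(12 - 1) = -551*11 = -6061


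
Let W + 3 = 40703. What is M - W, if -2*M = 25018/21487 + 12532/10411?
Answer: -9104901958641/223701157 ≈ -40701.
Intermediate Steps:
M = -264868741/223701157 (M = -(25018/21487 + 12532/10411)/2 = -½*529737482/223701157 = -264868741/223701157 ≈ -1.1840)
W = 40700 (W = -3 + 40703 = 40700)
M - W = -264868741/223701157 - 1*40700 = -264868741/223701157 - 40700 = -9104901958641/223701157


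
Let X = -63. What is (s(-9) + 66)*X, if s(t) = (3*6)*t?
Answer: 6048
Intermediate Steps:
s(t) = 18*t
(s(-9) + 66)*X = (18*(-9) + 66)*(-63) = (-162 + 66)*(-63) = -96*(-63) = 6048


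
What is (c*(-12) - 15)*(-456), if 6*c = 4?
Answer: 10488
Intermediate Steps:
c = ⅔ (c = (⅙)*4 = ⅔ ≈ 0.66667)
(c*(-12) - 15)*(-456) = ((⅔)*(-12) - 15)*(-456) = (-8 - 15)*(-456) = -23*(-456) = 10488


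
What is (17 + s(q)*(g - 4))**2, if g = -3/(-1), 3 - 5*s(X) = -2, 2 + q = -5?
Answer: 256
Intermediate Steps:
q = -7 (q = -2 - 5 = -7)
s(X) = 1 (s(X) = 3/5 - 1/5*(-2) = 3/5 + 2/5 = 1)
g = 3 (g = -3*(-1) = 3)
(17 + s(q)*(g - 4))**2 = (17 + 1*(3 - 4))**2 = (17 + 1*(-1))**2 = (17 - 1)**2 = 16**2 = 256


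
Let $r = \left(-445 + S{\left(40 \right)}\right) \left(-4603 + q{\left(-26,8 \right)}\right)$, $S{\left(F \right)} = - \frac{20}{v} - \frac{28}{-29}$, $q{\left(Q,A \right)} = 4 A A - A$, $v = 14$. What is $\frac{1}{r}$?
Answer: $\frac{203}{393818295} \approx 5.1547 \cdot 10^{-7}$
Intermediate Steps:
$q{\left(Q,A \right)} = - A + 4 A^{2}$ ($q{\left(Q,A \right)} = 4 A^{2} - A = - A + 4 A^{2}$)
$S{\left(F \right)} = - \frac{94}{203}$ ($S{\left(F \right)} = - \frac{20}{14} - \frac{28}{-29} = \left(-20\right) \frac{1}{14} - - \frac{28}{29} = - \frac{10}{7} + \frac{28}{29} = - \frac{94}{203}$)
$r = \frac{393818295}{203}$ ($r = \left(-445 - \frac{94}{203}\right) \left(-4603 + 8 \left(-1 + 4 \cdot 8\right)\right) = - \frac{90429 \left(-4603 + 8 \left(-1 + 32\right)\right)}{203} = - \frac{90429 \left(-4603 + 8 \cdot 31\right)}{203} = - \frac{90429 \left(-4603 + 248\right)}{203} = \left(- \frac{90429}{203}\right) \left(-4355\right) = \frac{393818295}{203} \approx 1.94 \cdot 10^{6}$)
$\frac{1}{r} = \frac{1}{\frac{393818295}{203}} = \frac{203}{393818295}$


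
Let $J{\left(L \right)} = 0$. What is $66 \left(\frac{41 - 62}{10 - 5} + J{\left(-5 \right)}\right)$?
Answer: $- \frac{1386}{5} \approx -277.2$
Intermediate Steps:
$66 \left(\frac{41 - 62}{10 - 5} + J{\left(-5 \right)}\right) = 66 \left(\frac{41 - 62}{10 - 5} + 0\right) = 66 \left(- \frac{21}{5} + 0\right) = 66 \left(- \frac{21}{5}\right) = - \frac{1386}{5}$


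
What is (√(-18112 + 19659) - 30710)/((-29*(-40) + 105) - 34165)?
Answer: 3071/3290 - √1547/32900 ≈ 0.93224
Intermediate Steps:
(√(-18112 + 19659) - 30710)/((-29*(-40) + 105) - 34165) = (√1547 - 30710)/((1160 + 105) - 34165) = (-30710 + √1547)/(1265 - 34165) = (-30710 + √1547)/(-32900) = (-30710 + √1547)*(-1/32900) = 3071/3290 - √1547/32900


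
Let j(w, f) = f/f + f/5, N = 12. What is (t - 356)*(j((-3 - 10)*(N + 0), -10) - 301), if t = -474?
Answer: 250660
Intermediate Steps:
j(w, f) = 1 + f/5 (j(w, f) = 1 + f*(1/5) = 1 + f/5)
(t - 356)*(j((-3 - 10)*(N + 0), -10) - 301) = (-474 - 356)*((1 + (1/5)*(-10)) - 301) = -830*((1 - 2) - 301) = -830*(-1 - 301) = -830*(-302) = 250660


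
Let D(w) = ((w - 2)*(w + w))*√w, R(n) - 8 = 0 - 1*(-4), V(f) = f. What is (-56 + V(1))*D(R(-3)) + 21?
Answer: 21 - 26400*√3 ≈ -45705.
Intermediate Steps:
R(n) = 12 (R(n) = 8 + (0 - 1*(-4)) = 8 + (0 + 4) = 8 + 4 = 12)
D(w) = 2*w^(3/2)*(-2 + w) (D(w) = ((-2 + w)*(2*w))*√w = (2*w*(-2 + w))*√w = 2*w^(3/2)*(-2 + w))
(-56 + V(1))*D(R(-3)) + 21 = (-56 + 1)*(2*12^(3/2)*(-2 + 12)) + 21 = -110*24*√3*10 + 21 = -26400*√3 + 21 = 21 - 26400*√3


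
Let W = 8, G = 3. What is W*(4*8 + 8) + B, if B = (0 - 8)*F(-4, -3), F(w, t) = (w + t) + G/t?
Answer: 384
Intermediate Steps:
F(w, t) = t + w + 3/t (F(w, t) = (w + t) + 3/t = (t + w) + 3/t = t + w + 3/t)
B = 64 (B = (0 - 8)*(-3 - 4 + 3/(-3)) = -8*(-3 - 4 + 3*(-⅓)) = -8*(-3 - 4 - 1) = -8*(-8) = 64)
W*(4*8 + 8) + B = 8*(4*8 + 8) + 64 = 8*(32 + 8) + 64 = 8*40 + 64 = 320 + 64 = 384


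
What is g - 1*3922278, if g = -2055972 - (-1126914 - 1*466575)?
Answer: -4384761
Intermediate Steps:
g = -462483 (g = -2055972 - (-1126914 - 466575) = -2055972 - 1*(-1593489) = -2055972 + 1593489 = -462483)
g - 1*3922278 = -462483 - 1*3922278 = -462483 - 3922278 = -4384761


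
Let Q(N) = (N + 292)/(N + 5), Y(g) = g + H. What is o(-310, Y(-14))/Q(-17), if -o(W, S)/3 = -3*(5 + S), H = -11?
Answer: 432/55 ≈ 7.8545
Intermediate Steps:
Y(g) = -11 + g (Y(g) = g - 11 = -11 + g)
Q(N) = (292 + N)/(5 + N)
o(W, S) = 45 + 9*S (o(W, S) = -(-9)*(5 + S) = -3*(-15 - 3*S) = 45 + 9*S)
o(-310, Y(-14))/Q(-17) = (45 + 9*(-11 - 14))/(((292 - 17)/(5 - 17))) = (45 + 9*(-25))/((275/(-12))) = (45 - 225)/((-1/12*275)) = -180/(-275/12) = -180*(-12/275) = 432/55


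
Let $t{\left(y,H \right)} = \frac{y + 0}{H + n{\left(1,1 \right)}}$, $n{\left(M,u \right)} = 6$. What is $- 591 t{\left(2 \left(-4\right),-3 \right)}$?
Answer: $1576$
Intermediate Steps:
$t{\left(y,H \right)} = \frac{y}{6 + H}$ ($t{\left(y,H \right)} = \frac{y + 0}{H + 6} = \frac{y}{6 + H}$)
$- 591 t{\left(2 \left(-4\right),-3 \right)} = - 591 \frac{2 \left(-4\right)}{6 - 3} = - 591 \left(- \frac{8}{3}\right) = - 591 \left(\left(-8\right) \frac{1}{3}\right) = \left(-591\right) \left(- \frac{8}{3}\right) = 1576$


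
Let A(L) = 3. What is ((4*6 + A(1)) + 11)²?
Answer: 1444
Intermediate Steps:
((4*6 + A(1)) + 11)² = ((4*6 + 3) + 11)² = ((24 + 3) + 11)² = (27 + 11)² = 38² = 1444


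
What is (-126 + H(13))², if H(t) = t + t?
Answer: 10000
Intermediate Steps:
H(t) = 2*t
(-126 + H(13))² = (-126 + 2*13)² = (-126 + 26)² = (-100)² = 10000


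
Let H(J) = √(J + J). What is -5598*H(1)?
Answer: -5598*√2 ≈ -7916.8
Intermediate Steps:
H(J) = √2*√J (H(J) = √(2*J) = √2*√J)
-5598*H(1) = -5598*√2*√1 = -5598*√2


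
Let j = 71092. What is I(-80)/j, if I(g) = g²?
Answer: 1600/17773 ≈ 0.090024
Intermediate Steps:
I(-80)/j = (-80)²/71092 = 6400*(1/71092) = 1600/17773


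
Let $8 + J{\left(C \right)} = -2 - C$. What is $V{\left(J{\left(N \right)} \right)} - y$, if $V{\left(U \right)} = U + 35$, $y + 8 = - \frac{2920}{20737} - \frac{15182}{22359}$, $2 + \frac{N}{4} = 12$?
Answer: $- \frac{2865492667}{463658583} \approx -6.1802$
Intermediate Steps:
$N = 40$ ($N = -8 + 4 \cdot 12 = -8 + 48 = 40$)
$J{\left(C \right)} = -10 - C$ ($J{\left(C \right)} = -8 - \left(2 + C\right) = -10 - C$)
$y = - \frac{4089386078}{463658583}$ ($y = -8 - \left(\frac{2920}{20737} + \frac{15182}{22359}\right) = -8 - \frac{380117414}{463658583} = - \frac{4089386078}{463658583} \approx -8.8198$)
$V{\left(U \right)} = 35 + U$
$V{\left(J{\left(N \right)} \right)} - y = \left(35 - 50\right) - - \frac{4089386078}{463658583} = \left(35 - 50\right) + \frac{4089386078}{463658583} = -15 + \frac{4089386078}{463658583} = - \frac{2865492667}{463658583}$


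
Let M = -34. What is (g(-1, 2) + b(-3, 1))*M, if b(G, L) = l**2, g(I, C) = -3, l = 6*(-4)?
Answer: -19482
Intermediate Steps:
l = -24
b(G, L) = 576 (b(G, L) = (-24)**2 = 576)
(g(-1, 2) + b(-3, 1))*M = (-3 + 576)*(-34) = 573*(-34) = -19482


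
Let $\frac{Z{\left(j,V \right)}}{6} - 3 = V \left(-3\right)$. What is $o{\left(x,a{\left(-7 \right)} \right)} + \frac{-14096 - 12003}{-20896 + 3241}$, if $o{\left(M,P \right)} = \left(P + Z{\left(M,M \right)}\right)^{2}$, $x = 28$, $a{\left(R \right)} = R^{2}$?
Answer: $\frac{3371583794}{17655} \approx 1.9097 \cdot 10^{5}$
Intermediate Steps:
$Z{\left(j,V \right)} = 18 - 18 V$ ($Z{\left(j,V \right)} = 18 + 6 V \left(-3\right) = 18 + 6 \left(- 3 V\right) = 18 - 18 V$)
$o{\left(M,P \right)} = \left(18 + P - 18 M\right)^{2}$ ($o{\left(M,P \right)} = \left(P - \left(-18 + 18 M\right)\right)^{2} = \left(18 + P - 18 M\right)^{2}$)
$o{\left(x,a{\left(-7 \right)} \right)} + \frac{-14096 - 12003}{-20896 + 3241} = \left(18 + \left(-7\right)^{2} - 504\right)^{2} + \frac{-14096 - 12003}{-20896 + 3241} = \left(18 + 49 - 504\right)^{2} - \frac{26099}{-17655} = \left(-437\right)^{2} - - \frac{26099}{17655} = 190969 + \frac{26099}{17655} = \frac{3371583794}{17655}$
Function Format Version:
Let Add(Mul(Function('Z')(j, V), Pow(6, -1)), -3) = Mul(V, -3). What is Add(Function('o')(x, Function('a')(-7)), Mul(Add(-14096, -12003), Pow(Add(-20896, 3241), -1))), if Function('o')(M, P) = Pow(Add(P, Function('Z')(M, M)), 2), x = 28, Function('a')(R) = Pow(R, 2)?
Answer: Rational(3371583794, 17655) ≈ 1.9097e+5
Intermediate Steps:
Function('Z')(j, V) = Add(18, Mul(-18, V)) (Function('Z')(j, V) = Add(18, Mul(6, Mul(V, -3))) = Add(18, Mul(6, Mul(-3, V))) = Add(18, Mul(-18, V)))
Function('o')(M, P) = Pow(Add(18, P, Mul(-18, M)), 2) (Function('o')(M, P) = Pow(Add(P, Add(18, Mul(-18, M))), 2) = Pow(Add(18, P, Mul(-18, M)), 2))
Add(Function('o')(x, Function('a')(-7)), Mul(Add(-14096, -12003), Pow(Add(-20896, 3241), -1))) = Add(Pow(Add(18, Pow(-7, 2), Mul(-18, 28)), 2), Mul(Add(-14096, -12003), Pow(Add(-20896, 3241), -1))) = Add(Pow(Add(18, 49, -504), 2), Mul(-26099, Pow(-17655, -1))) = Add(Pow(-437, 2), Mul(-26099, Rational(-1, 17655))) = Add(190969, Rational(26099, 17655)) = Rational(3371583794, 17655)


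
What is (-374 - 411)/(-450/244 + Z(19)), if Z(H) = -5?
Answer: 19154/167 ≈ 114.69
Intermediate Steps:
(-374 - 411)/(-450/244 + Z(19)) = (-374 - 411)/(-450/244 - 5) = -785/(-450*1/244 - 5) = -785/(-225/122 - 5) = -785/(-835/122) = -785*(-122/835) = 19154/167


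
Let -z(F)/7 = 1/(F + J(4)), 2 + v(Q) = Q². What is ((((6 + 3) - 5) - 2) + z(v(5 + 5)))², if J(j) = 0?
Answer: 729/196 ≈ 3.7194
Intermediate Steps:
v(Q) = -2 + Q²
z(F) = -7/F (z(F) = -7/(F + 0) = -7/F)
((((6 + 3) - 5) - 2) + z(v(5 + 5)))² = ((((6 + 3) - 5) - 2) - 7/(-2 + (5 + 5)²))² = (((9 - 5) - 2) - 7/(-2 + 10²))² = ((4 - 2) - 7/(-2 + 100))² = (2 - 7/98)² = (2 - 7*1/98)² = (2 - 1/14)² = (27/14)² = 729/196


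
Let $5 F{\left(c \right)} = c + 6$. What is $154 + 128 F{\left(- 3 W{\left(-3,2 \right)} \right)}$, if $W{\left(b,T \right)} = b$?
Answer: $538$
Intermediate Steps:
$F{\left(c \right)} = \frac{6}{5} + \frac{c}{5}$ ($F{\left(c \right)} = \frac{c + 6}{5} = \frac{6 + c}{5} = \frac{6}{5} + \frac{c}{5}$)
$154 + 128 F{\left(- 3 W{\left(-3,2 \right)} \right)} = 154 + 128 \left(\frac{6}{5} + \frac{\left(-3\right) \left(-3\right)}{5}\right) = 154 + 128 \left(\frac{6}{5} + \frac{1}{5} \cdot 9\right) = 154 + 128 \left(\frac{6}{5} + \frac{9}{5}\right) = 154 + 128 \cdot 3 = 154 + 384 = 538$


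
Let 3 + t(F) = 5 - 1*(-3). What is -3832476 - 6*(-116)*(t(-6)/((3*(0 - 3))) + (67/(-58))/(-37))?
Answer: -425445344/111 ≈ -3.8328e+6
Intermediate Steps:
t(F) = 5 (t(F) = -3 + (5 - 1*(-3)) = -3 + (5 + 3) = -3 + 8 = 5)
-3832476 - 6*(-116)*(t(-6)/((3*(0 - 3))) + (67/(-58))/(-37)) = -3832476 - 6*(-116)*(5/((3*(0 - 3))) + (67/(-58))/(-37)) = -3832476 - (-696)*(5/((3*(-3))) + (67*(-1/58))*(-1/37)) = -3832476 - (-696)*(5/(-9) - 67/58*(-1/37)) = -3832476 - (-696)*(5*(-1/9) + 67/2146) = -3832476 - (-696)*(-5/9 + 67/2146) = -3832476 - (-696)*(-10127)/19314 = -3832476 - 1*40508/111 = -3832476 - 40508/111 = -425445344/111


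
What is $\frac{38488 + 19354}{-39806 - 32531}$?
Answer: $- \frac{57842}{72337} \approx -0.79962$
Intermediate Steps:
$\frac{38488 + 19354}{-39806 - 32531} = \frac{57842}{-72337} = 57842 \left(- \frac{1}{72337}\right) = - \frac{57842}{72337}$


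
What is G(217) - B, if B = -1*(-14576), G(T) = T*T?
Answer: 32513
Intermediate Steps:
G(T) = T²
B = 14576
G(217) - B = 217² - 1*14576 = 47089 - 14576 = 32513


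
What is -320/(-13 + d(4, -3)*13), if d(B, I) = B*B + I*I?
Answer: -40/39 ≈ -1.0256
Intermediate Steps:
d(B, I) = B² + I²
-320/(-13 + d(4, -3)*13) = -320/(-13 + (4² + (-3)²)*13) = -320/(-13 + (16 + 9)*13) = -320/(-13 + 25*13) = -320/(-13 + 325) = -320/312 = -320*1/312 = -40/39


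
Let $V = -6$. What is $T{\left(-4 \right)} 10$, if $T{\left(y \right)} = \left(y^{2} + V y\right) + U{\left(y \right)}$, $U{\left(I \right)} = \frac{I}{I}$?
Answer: $410$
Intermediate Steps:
$U{\left(I \right)} = 1$
$T{\left(y \right)} = 1 + y^{2} - 6 y$ ($T{\left(y \right)} = \left(y^{2} - 6 y\right) + 1 = 1 + y^{2} - 6 y$)
$T{\left(-4 \right)} 10 = \left(1 + \left(-4\right)^{2} - -24\right) 10 = \left(1 + 16 + 24\right) 10 = 41 \cdot 10 = 410$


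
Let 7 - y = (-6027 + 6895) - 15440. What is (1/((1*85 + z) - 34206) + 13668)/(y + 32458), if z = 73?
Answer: 465368063/1601515776 ≈ 0.29058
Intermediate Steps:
y = 14579 (y = 7 - ((-6027 + 6895) - 15440) = 7 - (868 - 15440) = 7 - 1*(-14572) = 7 + 14572 = 14579)
(1/((1*85 + z) - 34206) + 13668)/(y + 32458) = (1/((1*85 + 73) - 34206) + 13668)/(14579 + 32458) = (1/((85 + 73) - 34206) + 13668)/47037 = (1/(158 - 34206) + 13668)*(1/47037) = (1/(-34048) + 13668)*(1/47037) = (-1/34048 + 13668)*(1/47037) = (465368063/34048)*(1/47037) = 465368063/1601515776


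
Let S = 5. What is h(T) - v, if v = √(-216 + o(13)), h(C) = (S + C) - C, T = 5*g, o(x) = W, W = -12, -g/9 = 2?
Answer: 5 - 2*I*√57 ≈ 5.0 - 15.1*I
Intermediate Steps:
g = -18 (g = -9*2 = -18)
o(x) = -12
T = -90 (T = 5*(-18) = -90)
h(C) = 5 (h(C) = (5 + C) - C = 5)
v = 2*I*√57 (v = √(-216 - 12) = √(-228) = 2*I*√57 ≈ 15.1*I)
h(T) - v = 5 - 2*I*√57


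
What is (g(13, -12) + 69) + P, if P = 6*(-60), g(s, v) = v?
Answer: -303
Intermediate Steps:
P = -360
(g(13, -12) + 69) + P = (-12 + 69) - 360 = 57 - 360 = -303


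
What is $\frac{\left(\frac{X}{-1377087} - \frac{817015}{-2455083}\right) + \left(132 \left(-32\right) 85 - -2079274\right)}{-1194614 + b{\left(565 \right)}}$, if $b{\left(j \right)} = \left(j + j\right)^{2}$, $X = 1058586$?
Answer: $\frac{1938624602413012127}{92732561069574402} \approx 20.906$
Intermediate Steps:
$b{\left(j \right)} = 4 j^{2}$ ($b{\left(j \right)} = \left(2 j\right)^{2} = 4 j^{2}$)
$\frac{\left(\frac{X}{-1377087} - \frac{817015}{-2455083}\right) + \left(132 \left(-32\right) 85 - -2079274\right)}{-1194614 + b{\left(565 \right)}} = \frac{\left(\frac{1058586}{-1377087} - \frac{817015}{-2455083}\right) + \left(132 \left(-32\right) 85 - -2079274\right)}{-1194614 + 4 \cdot 565^{2}} = \frac{\left(1058586 \left(- \frac{1}{1377087}\right) - - \frac{817015}{2455083}\right) + \left(\left(-4224\right) 85 + 2079274\right)}{-1194614 + 4 \cdot 319225} = \frac{\left(- \frac{352862}{459029} + \frac{817015}{2455083}\right) + \left(-359040 + 2079274\right)}{-1194614 + 1276900} = \frac{- \frac{491271919111}{1126954294407} + 1720234}{82286} = \frac{1938624602413012127}{1126954294407} \cdot \frac{1}{82286} = \frac{1938624602413012127}{92732561069574402}$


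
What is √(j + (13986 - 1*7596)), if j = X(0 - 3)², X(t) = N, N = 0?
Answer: 3*√710 ≈ 79.938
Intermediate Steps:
X(t) = 0
j = 0 (j = 0² = 0)
√(j + (13986 - 1*7596)) = √(0 + (13986 - 1*7596)) = √(0 + (13986 - 7596)) = √(0 + 6390) = √6390 = 3*√710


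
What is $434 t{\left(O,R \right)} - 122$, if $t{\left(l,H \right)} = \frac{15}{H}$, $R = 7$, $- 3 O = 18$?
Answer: $808$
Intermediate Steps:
$O = -6$ ($O = \left(- \frac{1}{3}\right) 18 = -6$)
$434 t{\left(O,R \right)} - 122 = 434 \cdot \frac{15}{7} - 122 = 930 - 122 = 808$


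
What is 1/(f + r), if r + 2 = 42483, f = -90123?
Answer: -1/47642 ≈ -2.0990e-5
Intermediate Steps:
r = 42481 (r = -2 + 42483 = 42481)
1/(f + r) = 1/(-90123 + 42481) = 1/(-47642) = -1/47642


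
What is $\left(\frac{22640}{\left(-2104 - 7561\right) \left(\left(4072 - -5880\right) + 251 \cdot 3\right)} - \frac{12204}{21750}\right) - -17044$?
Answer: $\frac{255690006728898}{15002254625} \approx 17043.0$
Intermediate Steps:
$\left(\frac{22640}{\left(-2104 - 7561\right) \left(\left(4072 - -5880\right) + 251 \cdot 3\right)} - \frac{12204}{21750}\right) - -17044 = \left(\frac{22640}{\left(-9665\right) \left(\left(4072 + 5880\right) + 753\right)} - \frac{2034}{3625}\right) + 17044 = \left(\frac{22640}{\left(-9665\right) \left(9952 + 753\right)} - \frac{2034}{3625}\right) + 17044 = \left(\frac{22640}{\left(-9665\right) 10705} - \frac{2034}{3625}\right) + 17044 = \left(\frac{22640}{-103463825} - \frac{2034}{3625}\right) + 17044 = \left(22640 \left(- \frac{1}{103463825}\right) - \frac{2034}{3625}\right) + 17044 = \left(- \frac{4528}{20692765} - \frac{2034}{3625}\right) + 17044 = - \frac{8421099602}{15002254625} + 17044 = \frac{255690006728898}{15002254625}$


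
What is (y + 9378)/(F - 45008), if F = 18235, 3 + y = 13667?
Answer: -562/653 ≈ -0.86064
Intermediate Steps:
y = 13664 (y = -3 + 13667 = 13664)
(y + 9378)/(F - 45008) = (13664 + 9378)/(18235 - 45008) = 23042/(-26773) = 23042*(-1/26773) = -562/653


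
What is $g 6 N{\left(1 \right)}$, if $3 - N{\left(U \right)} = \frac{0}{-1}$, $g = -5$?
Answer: $-90$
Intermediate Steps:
$N{\left(U \right)} = 3$ ($N{\left(U \right)} = 3 - \frac{0}{-1} = 3 - 0 \left(-1\right) = 3 - 0 = 3 + 0 = 3$)
$g 6 N{\left(1 \right)} = \left(-5\right) 6 \cdot 3 = \left(-30\right) 3 = -90$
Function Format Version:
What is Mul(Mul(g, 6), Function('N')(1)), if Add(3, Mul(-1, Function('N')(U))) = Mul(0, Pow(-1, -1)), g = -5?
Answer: -90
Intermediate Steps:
Function('N')(U) = 3 (Function('N')(U) = Add(3, Mul(-1, Mul(0, Pow(-1, -1)))) = Add(3, Mul(-1, Mul(0, -1))) = Add(3, Mul(-1, 0)) = Add(3, 0) = 3)
Mul(Mul(g, 6), Function('N')(1)) = Mul(Mul(-5, 6), 3) = Mul(-30, 3) = -90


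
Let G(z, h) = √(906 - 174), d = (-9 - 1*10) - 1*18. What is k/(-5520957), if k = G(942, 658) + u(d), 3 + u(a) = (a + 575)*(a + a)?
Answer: 39815/5520957 - 2*√183/5520957 ≈ 0.0072067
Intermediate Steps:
d = -37 (d = (-9 - 10) - 18 = -19 - 18 = -37)
G(z, h) = 2*√183 (G(z, h) = √732 = 2*√183)
u(a) = -3 + 2*a*(575 + a) (u(a) = -3 + (a + 575)*(a + a) = -3 + (575 + a)*(2*a) = -3 + 2*a*(575 + a))
k = -39815 + 2*√183 (k = 2*√183 + (-3 + 2*(-37)² + 1150*(-37)) = 2*√183 + (-3 + 2*1369 - 42550) = 2*√183 + (-3 + 2738 - 42550) = 2*√183 - 39815 = -39815 + 2*√183 ≈ -39788.)
k/(-5520957) = (-39815 + 2*√183)/(-5520957) = (-39815 + 2*√183)*(-1/5520957) = 39815/5520957 - 2*√183/5520957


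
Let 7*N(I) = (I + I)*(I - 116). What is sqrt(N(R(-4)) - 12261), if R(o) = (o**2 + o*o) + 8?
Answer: I*sqrt(643349)/7 ≈ 114.58*I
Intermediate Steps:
R(o) = 8 + 2*o**2 (R(o) = (o**2 + o**2) + 8 = 2*o**2 + 8 = 8 + 2*o**2)
N(I) = 2*I*(-116 + I)/7 (N(I) = ((I + I)*(I - 116))/7 = ((2*I)*(-116 + I))/7 = (2*I*(-116 + I))/7 = 2*I*(-116 + I)/7)
sqrt(N(R(-4)) - 12261) = sqrt(2*(8 + 2*(-4)**2)*(-116 + (8 + 2*(-4)**2))/7 - 12261) = sqrt(2*(8 + 2*16)*(-116 + (8 + 2*16))/7 - 12261) = sqrt(2*(8 + 32)*(-116 + (8 + 32))/7 - 12261) = sqrt((2/7)*40*(-116 + 40) - 12261) = sqrt((2/7)*40*(-76) - 12261) = sqrt(-6080/7 - 12261) = sqrt(-91907/7) = I*sqrt(643349)/7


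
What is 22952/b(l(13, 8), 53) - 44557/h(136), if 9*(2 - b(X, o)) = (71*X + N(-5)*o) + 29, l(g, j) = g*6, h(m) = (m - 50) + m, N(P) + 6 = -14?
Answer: -245874469/996558 ≈ -246.72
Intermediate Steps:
N(P) = -20 (N(P) = -6 - 14 = -20)
h(m) = -50 + 2*m (h(m) = (-50 + m) + m = -50 + 2*m)
l(g, j) = 6*g
b(X, o) = -11/9 - 71*X/9 + 20*o/9 (b(X, o) = 2 - ((71*X - 20*o) + 29)/9 = 2 - ((-20*o + 71*X) + 29)/9 = 2 - (29 - 20*o + 71*X)/9 = 2 + (-29/9 - 71*X/9 + 20*o/9) = -11/9 - 71*X/9 + 20*o/9)
22952/b(l(13, 8), 53) - 44557/h(136) = 22952/(-11/9 - 142*13/3 + (20/9)*53) - 44557/(-50 + 2*136) = 22952/(-11/9 - 71/9*78 + 1060/9) - 44557/(-50 + 272) = 22952/(-11/9 - 1846/3 + 1060/9) - 44557/222 = 22952/(-4489/9) - 44557*1/222 = 22952*(-9/4489) - 44557/222 = -206568/4489 - 44557/222 = -245874469/996558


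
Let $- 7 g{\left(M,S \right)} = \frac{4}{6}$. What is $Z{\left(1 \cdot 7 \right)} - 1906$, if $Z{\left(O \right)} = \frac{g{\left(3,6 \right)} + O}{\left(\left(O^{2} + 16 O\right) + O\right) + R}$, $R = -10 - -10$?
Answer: $- \frac{6724223}{3528} \approx -1906.0$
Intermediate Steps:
$g{\left(M,S \right)} = - \frac{2}{21}$ ($g{\left(M,S \right)} = - \frac{4 \cdot \frac{1}{6}}{7} = \left(- \frac{1}{7}\right) \frac{2}{3} = - \frac{2}{21}$)
$R = 0$ ($R = -10 + 10 = 0$)
$Z{\left(O \right)} = \frac{- \frac{2}{21} + O}{O^{2} + 17 O}$ ($Z{\left(O \right)} = \frac{- \frac{2}{21} + O}{\left(\left(O^{2} + 16 O\right) + O\right) + 0} = \frac{- \frac{2}{21} + O}{\left(O^{2} + 17 O\right) + 0} = \frac{- \frac{2}{21} + O}{O^{2} + 17 O}$)
$Z{\left(1 \cdot 7 \right)} - 1906 = \frac{- \frac{2}{21} + 1 \cdot 7}{1 \cdot 7 \left(17 + 1 \cdot 7\right)} - 1906 = \frac{- \frac{2}{21} + 7}{7 \left(17 + 7\right)} - 1906 = \frac{1}{7} \cdot \frac{1}{24} \cdot \frac{145}{21} - 1906 = \frac{145}{3528} - 1906 = - \frac{6724223}{3528}$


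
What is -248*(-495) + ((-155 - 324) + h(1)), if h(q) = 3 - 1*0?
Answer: 122284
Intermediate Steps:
h(q) = 3 (h(q) = 3 + 0 = 3)
-248*(-495) + ((-155 - 324) + h(1)) = -248*(-495) + ((-155 - 324) + 3) = 122760 + (-479 + 3) = 122760 - 476 = 122284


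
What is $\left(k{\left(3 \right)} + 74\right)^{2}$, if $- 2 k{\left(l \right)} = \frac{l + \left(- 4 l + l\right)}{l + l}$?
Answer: $\frac{22201}{4} \approx 5550.3$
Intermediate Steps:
$k{\left(l \right)} = \frac{1}{2}$ ($k{\left(l \right)} = - \frac{\left(l + \left(- 4 l + l\right)\right) \frac{1}{l + l}}{2} = - \frac{\left(l - 3 l\right) \frac{1}{2 l}}{2} = - \frac{- 2 l \frac{1}{2 l}}{2} = \left(- \frac{1}{2}\right) \left(-1\right) = \frac{1}{2}$)
$\left(k{\left(3 \right)} + 74\right)^{2} = \left(\frac{1}{2} + 74\right)^{2} = \left(\frac{149}{2}\right)^{2} = \frac{22201}{4}$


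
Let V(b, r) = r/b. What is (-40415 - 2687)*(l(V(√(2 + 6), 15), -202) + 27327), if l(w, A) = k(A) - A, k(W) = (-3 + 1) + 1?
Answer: -1186511856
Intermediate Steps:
k(W) = -1 (k(W) = -2 + 1 = -1)
l(w, A) = -1 - A
(-40415 - 2687)*(l(V(√(2 + 6), 15), -202) + 27327) = (-40415 - 2687)*((-1 - 1*(-202)) + 27327) = -43102*((-1 + 202) + 27327) = -43102*(201 + 27327) = -43102*27528 = -1186511856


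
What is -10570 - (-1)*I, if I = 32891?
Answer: 22321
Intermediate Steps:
-10570 - (-1)*I = -10570 - (-1)*32891 = -10570 - 1*(-32891) = -10570 + 32891 = 22321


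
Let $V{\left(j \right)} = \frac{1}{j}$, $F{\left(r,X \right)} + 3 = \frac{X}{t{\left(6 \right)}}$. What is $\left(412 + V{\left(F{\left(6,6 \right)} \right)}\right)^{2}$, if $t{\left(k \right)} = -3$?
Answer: $\frac{4239481}{25} \approx 1.6958 \cdot 10^{5}$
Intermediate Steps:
$F{\left(r,X \right)} = -3 - \frac{X}{3}$ ($F{\left(r,X \right)} = -3 + \frac{X}{-3} = -3 + X \left(- \frac{1}{3}\right) = -3 - \frac{X}{3}$)
$\left(412 + V{\left(F{\left(6,6 \right)} \right)}\right)^{2} = \left(412 + \frac{1}{-3 - 2}\right)^{2} = \left(412 + \frac{1}{-5}\right)^{2} = \left(412 - \frac{1}{5}\right)^{2} = \left(\frac{2059}{5}\right)^{2} = \frac{4239481}{25}$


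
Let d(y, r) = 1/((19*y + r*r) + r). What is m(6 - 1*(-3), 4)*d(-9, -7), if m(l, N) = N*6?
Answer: -8/43 ≈ -0.18605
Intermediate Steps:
m(l, N) = 6*N
d(y, r) = 1/(r + r² + 19*y) (d(y, r) = 1/((19*y + r²) + r) = 1/((r² + 19*y) + r) = 1/(r + r² + 19*y))
m(6 - 1*(-3), 4)*d(-9, -7) = (6*4)/(-7 + (-7)² + 19*(-9)) = 24/(-7 + 49 - 171) = 24/(-129) = 24*(-1/129) = -8/43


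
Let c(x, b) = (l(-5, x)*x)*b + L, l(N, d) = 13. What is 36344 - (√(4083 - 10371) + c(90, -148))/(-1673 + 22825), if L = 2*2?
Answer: 192230361/5288 - I*√393/5288 ≈ 36352.0 - 0.0037489*I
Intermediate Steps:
L = 4
c(x, b) = 4 + 13*b*x (c(x, b) = (13*x)*b + 4 = 13*b*x + 4 = 4 + 13*b*x)
36344 - (√(4083 - 10371) + c(90, -148))/(-1673 + 22825) = 36344 - (√(4083 - 10371) + (4 + 13*(-148)*90))/(-1673 + 22825) = 36344 - (√(-6288) + (4 - 173160))/21152 = 36344 - (4*I*√393 - 173156)/21152 = 36344 - (-173156 + 4*I*√393)/21152 = 36344 - (-43289/5288 + I*√393/5288) = 36344 + (43289/5288 - I*√393/5288) = 192230361/5288 - I*√393/5288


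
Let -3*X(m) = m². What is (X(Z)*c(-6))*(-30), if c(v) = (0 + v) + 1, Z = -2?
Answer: -200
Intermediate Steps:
c(v) = 1 + v (c(v) = v + 1 = 1 + v)
X(m) = -m²/3
(X(Z)*c(-6))*(-30) = ((-⅓*(-2)²)*(1 - 6))*(-30) = (-⅓*4*(-5))*(-30) = -4/3*(-5)*(-30) = (20/3)*(-30) = -200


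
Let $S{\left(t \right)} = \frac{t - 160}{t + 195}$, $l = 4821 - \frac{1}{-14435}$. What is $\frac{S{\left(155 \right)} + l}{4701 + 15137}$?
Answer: $\frac{974273017}{4009061420} \approx 0.24302$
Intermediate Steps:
$l = \frac{69591136}{14435}$ ($l = 4821 - - \frac{1}{14435} = 4821 + \frac{1}{14435} = \frac{69591136}{14435} \approx 4821.0$)
$S{\left(t \right)} = \frac{-160 + t}{195 + t}$
$\frac{S{\left(155 \right)} + l}{4701 + 15137} = \frac{\frac{-160 + 155}{195 + 155} + \frac{69591136}{14435}}{4701 + 15137} = \frac{\frac{1}{350} \left(-5\right) + \frac{69591136}{14435}}{19838} = \left(\frac{1}{350} \left(-5\right) + \frac{69591136}{14435}\right) \frac{1}{19838} = \left(- \frac{1}{70} + \frac{69591136}{14435}\right) \frac{1}{19838} = \frac{974273017}{202090} \cdot \frac{1}{19838} = \frac{974273017}{4009061420}$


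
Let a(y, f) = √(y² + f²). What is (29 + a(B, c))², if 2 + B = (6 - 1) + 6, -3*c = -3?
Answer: (29 + √82)² ≈ 1448.2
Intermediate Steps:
c = 1 (c = -⅓*(-3) = 1)
B = 9 (B = -2 + ((6 - 1) + 6) = -2 + (5 + 6) = -2 + 11 = 9)
a(y, f) = √(f² + y²)
(29 + a(B, c))² = (29 + √(1² + 9²))² = (29 + √(1 + 81))² = (29 + √82)²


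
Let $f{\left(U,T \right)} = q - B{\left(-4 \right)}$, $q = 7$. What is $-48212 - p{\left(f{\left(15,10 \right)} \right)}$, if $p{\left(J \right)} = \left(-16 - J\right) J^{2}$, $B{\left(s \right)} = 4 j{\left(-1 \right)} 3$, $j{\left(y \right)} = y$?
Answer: $-35577$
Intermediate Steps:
$B{\left(s \right)} = -12$ ($B{\left(s \right)} = 4 \left(-1\right) 3 = \left(-4\right) 3 = -12$)
$f{\left(U,T \right)} = 19$ ($f{\left(U,T \right)} = 7 - -12 = 7 + 12 = 19$)
$p{\left(J \right)} = J^{2} \left(-16 - J\right)$
$-48212 - p{\left(f{\left(15,10 \right)} \right)} = -48212 - 19^{2} \left(-16 - 19\right) = -48212 - 361 \left(-16 - 19\right) = -48212 - 361 \left(-35\right) = -48212 - -12635 = -48212 + 12635 = -35577$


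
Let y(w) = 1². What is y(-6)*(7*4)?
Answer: 28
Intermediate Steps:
y(w) = 1
y(-6)*(7*4) = 1*(7*4) = 1*28 = 28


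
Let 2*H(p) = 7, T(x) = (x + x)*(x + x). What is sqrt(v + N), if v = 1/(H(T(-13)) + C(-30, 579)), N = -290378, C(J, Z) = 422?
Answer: 2*I*sqrt(52573009069)/851 ≈ 538.87*I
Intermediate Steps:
T(x) = 4*x**2 (T(x) = (2*x)*(2*x) = 4*x**2)
H(p) = 7/2 (H(p) = (1/2)*7 = 7/2)
v = 2/851 (v = 1/(7/2 + 422) = 1/(851/2) = 2/851 ≈ 0.0023502)
sqrt(v + N) = sqrt(2/851 - 290378) = sqrt(-247111676/851) = 2*I*sqrt(52573009069)/851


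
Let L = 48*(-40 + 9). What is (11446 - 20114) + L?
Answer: -10156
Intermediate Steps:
L = -1488 (L = 48*(-31) = -1488)
(11446 - 20114) + L = (11446 - 20114) - 1488 = -8668 - 1488 = -10156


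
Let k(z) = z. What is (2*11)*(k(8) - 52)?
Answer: -968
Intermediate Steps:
(2*11)*(k(8) - 52) = (2*11)*(8 - 52) = 22*(-44) = -968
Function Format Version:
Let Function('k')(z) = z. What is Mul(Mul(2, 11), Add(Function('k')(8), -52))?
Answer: -968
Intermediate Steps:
Mul(Mul(2, 11), Add(Function('k')(8), -52)) = Mul(Mul(2, 11), Add(8, -52)) = Mul(22, -44) = -968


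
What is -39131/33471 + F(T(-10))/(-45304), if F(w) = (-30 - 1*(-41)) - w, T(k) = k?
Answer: -253356245/216624312 ≈ -1.1696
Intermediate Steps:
F(w) = 11 - w (F(w) = (-30 + 41) - w = 11 - w)
-39131/33471 + F(T(-10))/(-45304) = -39131/33471 + (11 - 1*(-10))/(-45304) = -39131*1/33471 + (11 + 10)*(-1/45304) = -39131/33471 + 21*(-1/45304) = -39131/33471 - 3/6472 = -253356245/216624312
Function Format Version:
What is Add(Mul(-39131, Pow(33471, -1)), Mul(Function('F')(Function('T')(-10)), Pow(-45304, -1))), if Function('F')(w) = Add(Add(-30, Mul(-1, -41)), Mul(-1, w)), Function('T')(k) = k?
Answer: Rational(-253356245, 216624312) ≈ -1.1696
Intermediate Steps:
Function('F')(w) = Add(11, Mul(-1, w)) (Function('F')(w) = Add(Add(-30, 41), Mul(-1, w)) = Add(11, Mul(-1, w)))
Add(Mul(-39131, Pow(33471, -1)), Mul(Function('F')(Function('T')(-10)), Pow(-45304, -1))) = Add(Mul(-39131, Pow(33471, -1)), Mul(Add(11, Mul(-1, -10)), Pow(-45304, -1))) = Add(Mul(-39131, Rational(1, 33471)), Mul(Add(11, 10), Rational(-1, 45304))) = Add(Rational(-39131, 33471), Mul(21, Rational(-1, 45304))) = Add(Rational(-39131, 33471), Rational(-3, 6472)) = Rational(-253356245, 216624312)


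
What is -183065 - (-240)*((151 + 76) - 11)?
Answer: -131225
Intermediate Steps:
-183065 - (-240)*((151 + 76) - 11) = -183065 - (-240)*(227 - 11) = -183065 - (-240)*216 = -183065 - 1*(-51840) = -183065 + 51840 = -131225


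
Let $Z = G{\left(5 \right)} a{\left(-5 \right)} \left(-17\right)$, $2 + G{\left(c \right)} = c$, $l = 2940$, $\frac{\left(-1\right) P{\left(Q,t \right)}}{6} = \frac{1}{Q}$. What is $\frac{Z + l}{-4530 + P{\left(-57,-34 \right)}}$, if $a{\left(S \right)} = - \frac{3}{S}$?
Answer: $- \frac{276393}{430340} \approx -0.64227$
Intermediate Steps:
$P{\left(Q,t \right)} = - \frac{6}{Q}$
$G{\left(c \right)} = -2 + c$
$Z = - \frac{153}{5}$ ($Z = \left(-2 + 5\right) \left(- \frac{3}{-5}\right) \left(-17\right) = 3 \left(\left(-3\right) \left(- \frac{1}{5}\right)\right) \left(-17\right) = 3 \cdot \frac{3}{5} \left(-17\right) = \frac{9}{5} \left(-17\right) = - \frac{153}{5} \approx -30.6$)
$\frac{Z + l}{-4530 + P{\left(-57,-34 \right)}} = \frac{- \frac{153}{5} + 2940}{-4530 - \frac{6}{-57}} = \frac{14547}{5 \left(-4530 - - \frac{2}{19}\right)} = \frac{14547}{5 \left(-4530 + \frac{2}{19}\right)} = \frac{14547}{5 \left(- \frac{86068}{19}\right)} = \frac{14547}{5} \left(- \frac{19}{86068}\right) = - \frac{276393}{430340}$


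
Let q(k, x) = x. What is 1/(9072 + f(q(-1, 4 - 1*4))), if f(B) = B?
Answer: 1/9072 ≈ 0.00011023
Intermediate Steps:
1/(9072 + f(q(-1, 4 - 1*4))) = 1/(9072 + (4 - 1*4)) = 1/(9072 + (4 - 4)) = 1/(9072 + 0) = 1/9072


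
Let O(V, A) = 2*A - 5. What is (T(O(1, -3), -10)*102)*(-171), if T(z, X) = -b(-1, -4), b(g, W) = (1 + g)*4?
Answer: 0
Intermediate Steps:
b(g, W) = 4 + 4*g
O(V, A) = -5 + 2*A
T(z, X) = 0 (T(z, X) = -(4 + 4*(-1)) = -(4 - 4) = -1*0 = 0)
(T(O(1, -3), -10)*102)*(-171) = (0*102)*(-171) = 0*(-171) = 0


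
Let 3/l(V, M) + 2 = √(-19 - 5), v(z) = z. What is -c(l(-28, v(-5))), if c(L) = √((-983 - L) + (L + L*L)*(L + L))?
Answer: -√(-9439871 + 4389*I*√6)/98 ≈ -0.017853 - 31.351*I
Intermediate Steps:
l(V, M) = 3/(-2 + 2*I*√6) (l(V, M) = 3/(-2 + √(-19 - 5)) = 3/(-2 + √(-24)) = 3/(-2 + 2*I*√6))
c(L) = √(-983 - L + 2*L*(L + L²)) (c(L) = √((-983 - L) + (L + L²)*(2*L)) = √((-983 - L) + 2*L*(L + L²)) = √(-983 - L + 2*L*(L + L²)))
-c(l(-28, v(-5))) = -√(-983 - (-3/14 - 3*I*√6/14) + 2*(-3/14 - 3*I*√6/14)² + 2*(-3/14 - 3*I*√6/14)³) = -√(-983 + (3/14 + 3*I*√6/14) + 2*(-3/14 - 3*I*√6/14)² + 2*(-3/14 - 3*I*√6/14)³) = -√(-13759/14 + 2*(-3/14 - 3*I*√6/14)² + 2*(-3/14 - 3*I*√6/14)³ + 3*I*√6/14)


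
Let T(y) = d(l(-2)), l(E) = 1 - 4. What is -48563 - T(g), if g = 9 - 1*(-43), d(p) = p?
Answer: -48560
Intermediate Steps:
l(E) = -3
g = 52 (g = 9 + 43 = 52)
T(y) = -3
-48563 - T(g) = -48563 - 1*(-3) = -48563 + 3 = -48560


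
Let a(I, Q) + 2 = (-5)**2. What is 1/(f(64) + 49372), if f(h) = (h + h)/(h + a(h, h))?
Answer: 87/4295492 ≈ 2.0254e-5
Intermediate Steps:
a(I, Q) = 23 (a(I, Q) = -2 + (-5)**2 = -2 + 25 = 23)
f(h) = 2*h/(23 + h) (f(h) = (h + h)/(h + 23) = (2*h)/(23 + h) = 2*h/(23 + h))
1/(f(64) + 49372) = 1/(2*64/(23 + 64) + 49372) = 1/(2*64/87 + 49372) = 1/(2*64*(1/87) + 49372) = 1/(128/87 + 49372) = 1/(4295492/87) = 87/4295492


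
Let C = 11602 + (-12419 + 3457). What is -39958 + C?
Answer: -37318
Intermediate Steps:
C = 2640 (C = 11602 - 8962 = 2640)
-39958 + C = -39958 + 2640 = -37318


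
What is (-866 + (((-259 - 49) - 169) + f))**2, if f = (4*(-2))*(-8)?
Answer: 1635841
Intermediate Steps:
f = 64 (f = -8*(-8) = 64)
(-866 + (((-259 - 49) - 169) + f))**2 = (-866 + (((-259 - 49) - 169) + 64))**2 = (-866 + ((-308 - 169) + 64))**2 = (-866 + (-477 + 64))**2 = (-866 - 413)**2 = (-1279)**2 = 1635841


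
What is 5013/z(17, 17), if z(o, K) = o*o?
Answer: 5013/289 ≈ 17.346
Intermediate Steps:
z(o, K) = o**2
5013/z(17, 17) = 5013/(17**2) = 5013/289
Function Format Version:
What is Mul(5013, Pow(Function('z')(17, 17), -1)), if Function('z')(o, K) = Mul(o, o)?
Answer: Rational(5013, 289) ≈ 17.346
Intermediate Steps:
Function('z')(o, K) = Pow(o, 2)
Mul(5013, Pow(Function('z')(17, 17), -1)) = Mul(5013, Pow(Pow(17, 2), -1)) = Mul(5013, Pow(289, -1)) = Mul(5013, Rational(1, 289)) = Rational(5013, 289)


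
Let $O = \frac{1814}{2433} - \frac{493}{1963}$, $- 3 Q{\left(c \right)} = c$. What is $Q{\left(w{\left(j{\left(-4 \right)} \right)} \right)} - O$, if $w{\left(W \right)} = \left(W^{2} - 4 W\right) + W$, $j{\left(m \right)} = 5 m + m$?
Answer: $- \frac{1033972877}{4775979} \approx -216.49$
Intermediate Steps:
$j{\left(m \right)} = 6 m$
$w{\left(W \right)} = W^{2} - 3 W$
$Q{\left(c \right)} = - \frac{c}{3}$
$O = \frac{2361413}{4775979}$ ($O = 1814 \cdot \frac{1}{2433} - \frac{493}{1963} = \frac{1814}{2433} - \frac{493}{1963} = \frac{2361413}{4775979} \approx 0.49444$)
$Q{\left(w{\left(j{\left(-4 \right)} \right)} \right)} - O = - \frac{6 \left(-4\right) \left(-3 + 6 \left(-4\right)\right)}{3} - \frac{2361413}{4775979} = - \frac{\left(-24\right) \left(-3 - 24\right)}{3} - \frac{2361413}{4775979} = - \frac{\left(-24\right) \left(-27\right)}{3} - \frac{2361413}{4775979} = \left(- \frac{1}{3}\right) 648 - \frac{2361413}{4775979} = -216 - \frac{2361413}{4775979} = - \frac{1033972877}{4775979}$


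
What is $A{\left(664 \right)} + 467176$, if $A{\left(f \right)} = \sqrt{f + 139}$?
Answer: $467176 + \sqrt{803} \approx 4.672 \cdot 10^{5}$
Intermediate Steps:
$A{\left(f \right)} = \sqrt{139 + f}$
$A{\left(664 \right)} + 467176 = \sqrt{139 + 664} + 467176 = \sqrt{803} + 467176 = 467176 + \sqrt{803}$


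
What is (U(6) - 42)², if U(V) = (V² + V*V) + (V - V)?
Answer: 900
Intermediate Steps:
U(V) = 2*V² (U(V) = (V² + V²) + 0 = 2*V² + 0 = 2*V²)
(U(6) - 42)² = (2*6² - 42)² = (2*36 - 42)² = (72 - 42)² = 30² = 900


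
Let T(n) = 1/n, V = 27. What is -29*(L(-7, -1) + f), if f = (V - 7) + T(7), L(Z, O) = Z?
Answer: -2668/7 ≈ -381.14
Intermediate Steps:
f = 141/7 (f = (27 - 7) + 1/7 = 20 + ⅐ = 141/7 ≈ 20.143)
-29*(L(-7, -1) + f) = -29*(-7 + 141/7) = -29*92/7 = -2668/7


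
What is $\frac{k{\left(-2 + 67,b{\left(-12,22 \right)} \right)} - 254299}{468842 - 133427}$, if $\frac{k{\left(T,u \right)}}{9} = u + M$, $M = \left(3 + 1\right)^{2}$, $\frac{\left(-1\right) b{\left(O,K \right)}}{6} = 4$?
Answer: $- \frac{254371}{335415} \approx -0.75838$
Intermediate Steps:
$b{\left(O,K \right)} = -24$ ($b{\left(O,K \right)} = \left(-6\right) 4 = -24$)
$M = 16$ ($M = 4^{2} = 16$)
$k{\left(T,u \right)} = 144 + 9 u$ ($k{\left(T,u \right)} = 9 \left(u + 16\right) = 9 \left(16 + u\right) = 144 + 9 u$)
$\frac{k{\left(-2 + 67,b{\left(-12,22 \right)} \right)} - 254299}{468842 - 133427} = \frac{\left(144 + 9 \left(-24\right)\right) - 254299}{468842 - 133427} = \frac{\left(144 - 216\right) - 254299}{335415} = \left(-72 - 254299\right) \frac{1}{335415} = \left(-254371\right) \frac{1}{335415} = - \frac{254371}{335415}$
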